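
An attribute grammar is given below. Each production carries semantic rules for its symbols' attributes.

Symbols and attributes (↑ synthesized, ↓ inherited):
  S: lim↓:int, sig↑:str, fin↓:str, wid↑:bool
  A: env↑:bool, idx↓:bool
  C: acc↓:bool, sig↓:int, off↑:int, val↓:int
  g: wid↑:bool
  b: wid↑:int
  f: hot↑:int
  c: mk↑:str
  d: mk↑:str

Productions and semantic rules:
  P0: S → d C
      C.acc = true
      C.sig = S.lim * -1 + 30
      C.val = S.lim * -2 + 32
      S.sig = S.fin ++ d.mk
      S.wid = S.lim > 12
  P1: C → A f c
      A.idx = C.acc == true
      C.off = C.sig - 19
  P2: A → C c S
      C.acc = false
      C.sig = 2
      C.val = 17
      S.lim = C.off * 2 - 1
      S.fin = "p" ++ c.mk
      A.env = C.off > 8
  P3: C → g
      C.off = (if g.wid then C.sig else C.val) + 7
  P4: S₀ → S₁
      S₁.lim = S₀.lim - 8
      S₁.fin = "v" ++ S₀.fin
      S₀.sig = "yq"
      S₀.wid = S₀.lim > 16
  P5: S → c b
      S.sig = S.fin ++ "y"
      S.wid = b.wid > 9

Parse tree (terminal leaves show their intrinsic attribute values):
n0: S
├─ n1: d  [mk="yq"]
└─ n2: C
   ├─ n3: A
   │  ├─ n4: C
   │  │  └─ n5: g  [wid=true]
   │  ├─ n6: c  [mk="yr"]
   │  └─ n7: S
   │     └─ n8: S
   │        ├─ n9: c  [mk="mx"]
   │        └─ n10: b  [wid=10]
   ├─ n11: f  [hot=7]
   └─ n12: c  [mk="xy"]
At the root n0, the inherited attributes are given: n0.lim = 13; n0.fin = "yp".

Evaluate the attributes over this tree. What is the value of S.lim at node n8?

9

1. n0.lim = 13  [given at root]
2. n0.fin = "yp"  [given at root]
3. n1.mk = "yq"  [terminal]
4. n2.acc = true  [true]
5. n2.sig = 17  [S.lim * -1 + 30]
6. n2.val = 6  [S.lim * -2 + 32]
7. n3.idx = true  [C.acc == true]
8. n4.acc = false  [false]
9. n4.sig = 2  [2]
10. n4.val = 17  [17]
11. n5.wid = true  [terminal]
12. n4.off = 9  [(if g.wid then C.sig else C.val) + 7]
13. n6.mk = "yr"  [terminal]
14. n7.lim = 17  [C.off * 2 - 1]
15. n7.fin = "pyr"  ["p" ++ c.mk]
16. n8.lim = 9  [S₀.lim - 8]
17. n8.fin = "vpyr"  ["v" ++ S₀.fin]
18. n9.mk = "mx"  [terminal]
19. n10.wid = 10  [terminal]
20. n8.sig = "vpyry"  [S.fin ++ "y"]
21. n8.wid = true  [b.wid > 9]
22. n7.sig = "yq"  ["yq"]
23. n7.wid = true  [S₀.lim > 16]
24. n3.env = true  [C.off > 8]
25. n11.hot = 7  [terminal]
26. n12.mk = "xy"  [terminal]
27. n2.off = -2  [C.sig - 19]
28. n0.sig = "ypyq"  [S.fin ++ d.mk]
29. n0.wid = true  [S.lim > 12]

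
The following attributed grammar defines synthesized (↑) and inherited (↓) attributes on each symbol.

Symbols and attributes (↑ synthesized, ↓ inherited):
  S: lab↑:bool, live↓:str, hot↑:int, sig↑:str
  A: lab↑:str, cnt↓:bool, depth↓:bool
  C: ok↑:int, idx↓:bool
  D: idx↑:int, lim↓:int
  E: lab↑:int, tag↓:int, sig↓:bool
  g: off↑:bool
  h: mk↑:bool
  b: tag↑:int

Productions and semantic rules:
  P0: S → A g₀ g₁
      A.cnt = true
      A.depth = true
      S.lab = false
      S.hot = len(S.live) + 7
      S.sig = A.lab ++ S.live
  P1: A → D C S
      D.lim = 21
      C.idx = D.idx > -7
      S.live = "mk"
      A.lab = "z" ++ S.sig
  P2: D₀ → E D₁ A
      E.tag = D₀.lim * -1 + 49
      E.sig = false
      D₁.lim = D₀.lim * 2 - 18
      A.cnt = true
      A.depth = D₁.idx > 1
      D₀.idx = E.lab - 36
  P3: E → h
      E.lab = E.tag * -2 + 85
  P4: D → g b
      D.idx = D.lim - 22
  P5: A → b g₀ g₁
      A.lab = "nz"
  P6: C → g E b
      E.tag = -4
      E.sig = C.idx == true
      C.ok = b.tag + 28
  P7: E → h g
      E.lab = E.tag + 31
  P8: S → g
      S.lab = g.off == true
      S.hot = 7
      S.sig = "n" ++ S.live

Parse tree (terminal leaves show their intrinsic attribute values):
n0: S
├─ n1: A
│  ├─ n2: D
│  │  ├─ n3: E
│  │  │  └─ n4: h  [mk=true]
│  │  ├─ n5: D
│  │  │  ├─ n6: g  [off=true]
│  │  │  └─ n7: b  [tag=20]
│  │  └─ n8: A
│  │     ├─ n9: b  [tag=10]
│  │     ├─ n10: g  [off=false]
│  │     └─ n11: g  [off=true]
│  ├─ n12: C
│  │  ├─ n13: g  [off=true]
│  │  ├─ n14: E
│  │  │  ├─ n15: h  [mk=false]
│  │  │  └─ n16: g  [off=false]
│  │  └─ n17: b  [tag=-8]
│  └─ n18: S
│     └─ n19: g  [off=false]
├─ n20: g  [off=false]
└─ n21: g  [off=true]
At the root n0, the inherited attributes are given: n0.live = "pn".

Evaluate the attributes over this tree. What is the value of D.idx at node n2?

-7

1. n0.live = "pn"  [given at root]
2. n1.cnt = true  [true]
3. n1.depth = true  [true]
4. n2.lim = 21  [21]
5. n3.tag = 28  [D₀.lim * -1 + 49]
6. n3.sig = false  [false]
7. n4.mk = true  [terminal]
8. n3.lab = 29  [E.tag * -2 + 85]
9. n5.lim = 24  [D₀.lim * 2 - 18]
10. n6.off = true  [terminal]
11. n7.tag = 20  [terminal]
12. n5.idx = 2  [D.lim - 22]
13. n8.cnt = true  [true]
14. n8.depth = true  [D₁.idx > 1]
15. n9.tag = 10  [terminal]
16. n10.off = false  [terminal]
17. n11.off = true  [terminal]
18. n8.lab = "nz"  ["nz"]
19. n2.idx = -7  [E.lab - 36]
20. n12.idx = false  [D.idx > -7]
21. n13.off = true  [terminal]
22. n14.tag = -4  [-4]
23. n14.sig = false  [C.idx == true]
24. n15.mk = false  [terminal]
25. n16.off = false  [terminal]
26. n14.lab = 27  [E.tag + 31]
27. n17.tag = -8  [terminal]
28. n12.ok = 20  [b.tag + 28]
29. n18.live = "mk"  ["mk"]
30. n19.off = false  [terminal]
31. n18.lab = false  [g.off == true]
32. n18.hot = 7  [7]
33. n18.sig = "nmk"  ["n" ++ S.live]
34. n1.lab = "znmk"  ["z" ++ S.sig]
35. n20.off = false  [terminal]
36. n21.off = true  [terminal]
37. n0.lab = false  [false]
38. n0.hot = 9  [len(S.live) + 7]
39. n0.sig = "znmkpn"  [A.lab ++ S.live]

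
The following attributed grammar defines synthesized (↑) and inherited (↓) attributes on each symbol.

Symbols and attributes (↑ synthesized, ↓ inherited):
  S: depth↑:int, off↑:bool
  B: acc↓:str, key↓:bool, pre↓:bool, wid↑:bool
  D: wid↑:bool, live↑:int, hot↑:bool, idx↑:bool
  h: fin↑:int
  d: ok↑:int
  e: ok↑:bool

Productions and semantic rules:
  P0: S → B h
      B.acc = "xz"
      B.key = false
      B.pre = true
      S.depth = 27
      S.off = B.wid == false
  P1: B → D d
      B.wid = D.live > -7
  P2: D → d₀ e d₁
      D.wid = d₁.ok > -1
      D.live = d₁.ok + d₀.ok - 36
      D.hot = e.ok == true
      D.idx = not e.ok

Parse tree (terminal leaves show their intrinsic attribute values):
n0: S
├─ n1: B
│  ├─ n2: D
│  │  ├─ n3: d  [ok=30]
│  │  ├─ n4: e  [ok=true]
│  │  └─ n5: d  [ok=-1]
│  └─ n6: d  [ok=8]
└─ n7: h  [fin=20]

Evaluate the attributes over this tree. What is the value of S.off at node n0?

1. n1.acc = "xz"  ["xz"]
2. n1.key = false  [false]
3. n1.pre = true  [true]
4. n3.ok = 30  [terminal]
5. n4.ok = true  [terminal]
6. n5.ok = -1  [terminal]
7. n2.wid = false  [d₁.ok > -1]
8. n2.live = -7  [d₁.ok + d₀.ok - 36]
9. n2.hot = true  [e.ok == true]
10. n2.idx = false  [not e.ok]
11. n6.ok = 8  [terminal]
12. n1.wid = false  [D.live > -7]
13. n7.fin = 20  [terminal]
14. n0.depth = 27  [27]
15. n0.off = true  [B.wid == false]

true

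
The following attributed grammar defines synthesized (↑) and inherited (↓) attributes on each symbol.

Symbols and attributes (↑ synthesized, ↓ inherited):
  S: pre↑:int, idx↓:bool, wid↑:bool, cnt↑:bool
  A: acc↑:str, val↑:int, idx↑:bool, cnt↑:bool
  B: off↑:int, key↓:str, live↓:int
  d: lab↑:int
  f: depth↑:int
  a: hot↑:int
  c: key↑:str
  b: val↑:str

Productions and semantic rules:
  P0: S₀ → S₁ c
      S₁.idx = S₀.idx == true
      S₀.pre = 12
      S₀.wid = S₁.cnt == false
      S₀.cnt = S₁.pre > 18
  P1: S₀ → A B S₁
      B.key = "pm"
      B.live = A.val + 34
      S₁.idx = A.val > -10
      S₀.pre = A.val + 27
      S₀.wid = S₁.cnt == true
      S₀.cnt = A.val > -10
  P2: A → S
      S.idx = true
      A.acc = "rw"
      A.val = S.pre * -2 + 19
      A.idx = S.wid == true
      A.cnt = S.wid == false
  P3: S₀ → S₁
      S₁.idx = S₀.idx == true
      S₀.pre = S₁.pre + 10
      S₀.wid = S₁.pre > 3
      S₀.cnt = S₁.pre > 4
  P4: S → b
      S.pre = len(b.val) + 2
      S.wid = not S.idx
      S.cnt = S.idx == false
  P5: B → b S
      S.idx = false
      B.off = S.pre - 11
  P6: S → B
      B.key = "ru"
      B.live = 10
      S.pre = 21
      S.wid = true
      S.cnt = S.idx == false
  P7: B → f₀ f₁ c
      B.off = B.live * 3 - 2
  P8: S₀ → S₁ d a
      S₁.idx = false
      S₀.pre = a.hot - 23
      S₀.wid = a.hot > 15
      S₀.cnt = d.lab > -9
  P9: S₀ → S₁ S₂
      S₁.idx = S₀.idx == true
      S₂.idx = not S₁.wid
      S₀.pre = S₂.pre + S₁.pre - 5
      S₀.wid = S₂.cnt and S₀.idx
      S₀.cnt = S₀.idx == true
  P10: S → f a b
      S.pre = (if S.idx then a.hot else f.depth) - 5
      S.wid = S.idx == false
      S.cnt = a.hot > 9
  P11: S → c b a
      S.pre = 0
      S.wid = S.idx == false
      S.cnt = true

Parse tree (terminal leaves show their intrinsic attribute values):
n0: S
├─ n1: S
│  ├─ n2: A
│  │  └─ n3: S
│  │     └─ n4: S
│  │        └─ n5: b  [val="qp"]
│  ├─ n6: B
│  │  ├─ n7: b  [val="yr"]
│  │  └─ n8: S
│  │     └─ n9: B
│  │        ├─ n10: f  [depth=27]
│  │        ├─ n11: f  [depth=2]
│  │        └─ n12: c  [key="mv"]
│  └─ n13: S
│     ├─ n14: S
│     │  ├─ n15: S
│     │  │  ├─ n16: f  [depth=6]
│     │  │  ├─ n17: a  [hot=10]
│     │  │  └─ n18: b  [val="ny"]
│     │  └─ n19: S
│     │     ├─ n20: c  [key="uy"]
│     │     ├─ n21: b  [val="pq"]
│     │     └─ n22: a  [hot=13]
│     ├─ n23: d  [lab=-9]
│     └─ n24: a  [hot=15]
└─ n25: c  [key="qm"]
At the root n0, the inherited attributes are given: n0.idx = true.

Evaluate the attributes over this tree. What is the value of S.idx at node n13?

true

1. n0.idx = true  [given at root]
2. n1.idx = true  [S₀.idx == true]
3. n3.idx = true  [true]
4. n4.idx = true  [S₀.idx == true]
5. n5.val = "qp"  [terminal]
6. n4.pre = 4  [len(b.val) + 2]
7. n4.wid = false  [not S.idx]
8. n4.cnt = false  [S.idx == false]
9. n3.pre = 14  [S₁.pre + 10]
10. n3.wid = true  [S₁.pre > 3]
11. n3.cnt = false  [S₁.pre > 4]
12. n2.acc = "rw"  ["rw"]
13. n2.val = -9  [S.pre * -2 + 19]
14. n2.idx = true  [S.wid == true]
15. n2.cnt = false  [S.wid == false]
16. n6.key = "pm"  ["pm"]
17. n6.live = 25  [A.val + 34]
18. n7.val = "yr"  [terminal]
19. n8.idx = false  [false]
20. n9.key = "ru"  ["ru"]
21. n9.live = 10  [10]
22. n10.depth = 27  [terminal]
23. n11.depth = 2  [terminal]
24. n12.key = "mv"  [terminal]
25. n9.off = 28  [B.live * 3 - 2]
26. n8.pre = 21  [21]
27. n8.wid = true  [true]
28. n8.cnt = true  [S.idx == false]
29. n6.off = 10  [S.pre - 11]
30. n13.idx = true  [A.val > -10]
31. n14.idx = false  [false]
32. n15.idx = false  [S₀.idx == true]
33. n16.depth = 6  [terminal]
34. n17.hot = 10  [terminal]
35. n18.val = "ny"  [terminal]
36. n15.pre = 1  [(if S.idx then a.hot else f.depth) - 5]
37. n15.wid = true  [S.idx == false]
38. n15.cnt = true  [a.hot > 9]
39. n19.idx = false  [not S₁.wid]
40. n20.key = "uy"  [terminal]
41. n21.val = "pq"  [terminal]
42. n22.hot = 13  [terminal]
43. n19.pre = 0  [0]
44. n19.wid = true  [S.idx == false]
45. n19.cnt = true  [true]
46. n14.pre = -4  [S₂.pre + S₁.pre - 5]
47. n14.wid = false  [S₂.cnt and S₀.idx]
48. n14.cnt = false  [S₀.idx == true]
49. n23.lab = -9  [terminal]
50. n24.hot = 15  [terminal]
51. n13.pre = -8  [a.hot - 23]
52. n13.wid = false  [a.hot > 15]
53. n13.cnt = false  [d.lab > -9]
54. n1.pre = 18  [A.val + 27]
55. n1.wid = false  [S₁.cnt == true]
56. n1.cnt = true  [A.val > -10]
57. n25.key = "qm"  [terminal]
58. n0.pre = 12  [12]
59. n0.wid = false  [S₁.cnt == false]
60. n0.cnt = false  [S₁.pre > 18]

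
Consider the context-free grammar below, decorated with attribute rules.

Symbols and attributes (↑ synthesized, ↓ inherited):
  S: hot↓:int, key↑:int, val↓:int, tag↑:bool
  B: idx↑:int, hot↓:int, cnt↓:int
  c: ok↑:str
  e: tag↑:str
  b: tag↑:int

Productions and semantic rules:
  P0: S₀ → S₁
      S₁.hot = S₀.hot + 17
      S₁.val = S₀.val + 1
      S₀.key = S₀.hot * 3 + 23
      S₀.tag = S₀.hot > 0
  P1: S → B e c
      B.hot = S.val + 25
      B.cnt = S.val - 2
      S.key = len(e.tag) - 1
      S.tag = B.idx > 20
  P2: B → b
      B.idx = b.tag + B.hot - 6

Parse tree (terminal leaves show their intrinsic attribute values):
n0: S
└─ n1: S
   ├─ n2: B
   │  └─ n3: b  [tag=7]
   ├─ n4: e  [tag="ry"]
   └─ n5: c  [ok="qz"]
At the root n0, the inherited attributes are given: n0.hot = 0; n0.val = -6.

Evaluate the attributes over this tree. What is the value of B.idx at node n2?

21

1. n0.hot = 0  [given at root]
2. n0.val = -6  [given at root]
3. n1.hot = 17  [S₀.hot + 17]
4. n1.val = -5  [S₀.val + 1]
5. n2.hot = 20  [S.val + 25]
6. n2.cnt = -7  [S.val - 2]
7. n3.tag = 7  [terminal]
8. n2.idx = 21  [b.tag + B.hot - 6]
9. n4.tag = "ry"  [terminal]
10. n5.ok = "qz"  [terminal]
11. n1.key = 1  [len(e.tag) - 1]
12. n1.tag = true  [B.idx > 20]
13. n0.key = 23  [S₀.hot * 3 + 23]
14. n0.tag = false  [S₀.hot > 0]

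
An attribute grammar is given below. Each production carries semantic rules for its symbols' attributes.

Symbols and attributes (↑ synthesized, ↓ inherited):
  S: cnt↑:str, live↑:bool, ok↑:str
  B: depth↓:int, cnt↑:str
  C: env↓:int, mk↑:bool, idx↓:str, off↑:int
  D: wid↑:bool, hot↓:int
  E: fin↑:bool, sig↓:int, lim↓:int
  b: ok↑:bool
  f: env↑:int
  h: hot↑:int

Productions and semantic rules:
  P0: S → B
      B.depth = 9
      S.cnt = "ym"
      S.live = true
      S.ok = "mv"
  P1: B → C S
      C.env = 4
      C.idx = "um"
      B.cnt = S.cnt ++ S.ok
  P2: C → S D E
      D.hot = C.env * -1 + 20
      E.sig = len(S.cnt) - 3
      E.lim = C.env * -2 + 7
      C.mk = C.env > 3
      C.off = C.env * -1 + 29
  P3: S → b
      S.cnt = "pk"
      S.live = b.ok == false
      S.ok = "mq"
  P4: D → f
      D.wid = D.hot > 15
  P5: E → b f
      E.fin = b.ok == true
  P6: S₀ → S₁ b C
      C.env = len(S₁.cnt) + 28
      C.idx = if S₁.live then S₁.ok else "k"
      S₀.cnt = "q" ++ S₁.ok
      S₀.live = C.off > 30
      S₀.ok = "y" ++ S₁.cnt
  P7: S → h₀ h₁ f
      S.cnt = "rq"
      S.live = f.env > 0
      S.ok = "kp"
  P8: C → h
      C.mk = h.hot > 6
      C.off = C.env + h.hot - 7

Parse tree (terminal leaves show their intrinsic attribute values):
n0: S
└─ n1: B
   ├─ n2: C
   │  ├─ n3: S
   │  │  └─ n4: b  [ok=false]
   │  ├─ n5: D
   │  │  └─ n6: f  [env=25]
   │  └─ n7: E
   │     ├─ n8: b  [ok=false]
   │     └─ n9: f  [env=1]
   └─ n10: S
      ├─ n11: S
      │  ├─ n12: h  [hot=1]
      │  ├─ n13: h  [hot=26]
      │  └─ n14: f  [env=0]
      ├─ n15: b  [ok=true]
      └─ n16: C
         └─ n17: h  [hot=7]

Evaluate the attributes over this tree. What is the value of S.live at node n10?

1. n1.depth = 9  [9]
2. n2.env = 4  [4]
3. n2.idx = "um"  ["um"]
4. n4.ok = false  [terminal]
5. n3.cnt = "pk"  ["pk"]
6. n3.live = true  [b.ok == false]
7. n3.ok = "mq"  ["mq"]
8. n5.hot = 16  [C.env * -1 + 20]
9. n6.env = 25  [terminal]
10. n5.wid = true  [D.hot > 15]
11. n7.sig = -1  [len(S.cnt) - 3]
12. n7.lim = -1  [C.env * -2 + 7]
13. n8.ok = false  [terminal]
14. n9.env = 1  [terminal]
15. n7.fin = false  [b.ok == true]
16. n2.mk = true  [C.env > 3]
17. n2.off = 25  [C.env * -1 + 29]
18. n12.hot = 1  [terminal]
19. n13.hot = 26  [terminal]
20. n14.env = 0  [terminal]
21. n11.cnt = "rq"  ["rq"]
22. n11.live = false  [f.env > 0]
23. n11.ok = "kp"  ["kp"]
24. n15.ok = true  [terminal]
25. n16.env = 30  [len(S₁.cnt) + 28]
26. n16.idx = "k"  [if S₁.live then S₁.ok else "k"]
27. n17.hot = 7  [terminal]
28. n16.mk = true  [h.hot > 6]
29. n16.off = 30  [C.env + h.hot - 7]
30. n10.cnt = "qkp"  ["q" ++ S₁.ok]
31. n10.live = false  [C.off > 30]
32. n10.ok = "yrq"  ["y" ++ S₁.cnt]
33. n1.cnt = "qkpyrq"  [S.cnt ++ S.ok]
34. n0.cnt = "ym"  ["ym"]
35. n0.live = true  [true]
36. n0.ok = "mv"  ["mv"]

false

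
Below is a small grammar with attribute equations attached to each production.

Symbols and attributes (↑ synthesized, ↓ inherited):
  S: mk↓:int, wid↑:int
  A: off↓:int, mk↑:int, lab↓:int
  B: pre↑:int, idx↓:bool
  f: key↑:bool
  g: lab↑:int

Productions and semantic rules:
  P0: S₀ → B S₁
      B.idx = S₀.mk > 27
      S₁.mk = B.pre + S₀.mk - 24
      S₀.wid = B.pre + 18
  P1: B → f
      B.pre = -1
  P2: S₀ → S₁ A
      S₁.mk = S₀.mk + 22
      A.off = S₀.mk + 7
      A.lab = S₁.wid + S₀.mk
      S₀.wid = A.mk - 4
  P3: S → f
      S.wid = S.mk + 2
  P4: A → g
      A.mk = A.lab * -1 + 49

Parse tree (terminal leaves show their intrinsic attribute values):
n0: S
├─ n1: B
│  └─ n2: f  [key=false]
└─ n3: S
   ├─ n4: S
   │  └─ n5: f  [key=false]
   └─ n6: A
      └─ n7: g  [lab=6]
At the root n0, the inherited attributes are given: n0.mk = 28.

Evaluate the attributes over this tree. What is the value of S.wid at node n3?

1. n0.mk = 28  [given at root]
2. n1.idx = true  [S₀.mk > 27]
3. n2.key = false  [terminal]
4. n1.pre = -1  [-1]
5. n3.mk = 3  [B.pre + S₀.mk - 24]
6. n4.mk = 25  [S₀.mk + 22]
7. n5.key = false  [terminal]
8. n4.wid = 27  [S.mk + 2]
9. n6.off = 10  [S₀.mk + 7]
10. n6.lab = 30  [S₁.wid + S₀.mk]
11. n7.lab = 6  [terminal]
12. n6.mk = 19  [A.lab * -1 + 49]
13. n3.wid = 15  [A.mk - 4]
14. n0.wid = 17  [B.pre + 18]

15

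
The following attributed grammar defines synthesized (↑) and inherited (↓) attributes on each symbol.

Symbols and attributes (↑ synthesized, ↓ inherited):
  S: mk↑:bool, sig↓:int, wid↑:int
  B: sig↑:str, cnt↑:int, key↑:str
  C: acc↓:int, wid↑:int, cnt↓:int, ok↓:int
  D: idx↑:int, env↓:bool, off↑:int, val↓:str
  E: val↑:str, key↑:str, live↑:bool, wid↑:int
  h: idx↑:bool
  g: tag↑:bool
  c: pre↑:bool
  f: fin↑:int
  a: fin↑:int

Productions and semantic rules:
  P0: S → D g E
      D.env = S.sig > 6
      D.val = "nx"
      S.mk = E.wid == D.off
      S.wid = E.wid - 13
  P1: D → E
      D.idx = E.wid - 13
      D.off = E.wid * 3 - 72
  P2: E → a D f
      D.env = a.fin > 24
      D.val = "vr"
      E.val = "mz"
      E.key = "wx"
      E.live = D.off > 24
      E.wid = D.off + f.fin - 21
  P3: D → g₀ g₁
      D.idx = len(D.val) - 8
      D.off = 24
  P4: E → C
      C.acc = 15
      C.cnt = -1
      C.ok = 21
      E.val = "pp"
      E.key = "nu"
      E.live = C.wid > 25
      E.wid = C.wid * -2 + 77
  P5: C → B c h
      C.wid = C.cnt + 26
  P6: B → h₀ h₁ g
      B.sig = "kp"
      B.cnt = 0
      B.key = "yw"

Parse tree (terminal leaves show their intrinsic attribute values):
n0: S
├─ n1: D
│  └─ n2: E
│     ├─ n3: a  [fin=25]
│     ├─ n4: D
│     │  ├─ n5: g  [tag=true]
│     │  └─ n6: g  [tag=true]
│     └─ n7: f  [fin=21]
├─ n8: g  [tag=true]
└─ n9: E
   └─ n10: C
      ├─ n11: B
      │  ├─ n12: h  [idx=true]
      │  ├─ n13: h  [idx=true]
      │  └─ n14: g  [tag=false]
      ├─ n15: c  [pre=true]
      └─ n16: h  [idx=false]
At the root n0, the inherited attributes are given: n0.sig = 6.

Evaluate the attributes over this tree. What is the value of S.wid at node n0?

1. n0.sig = 6  [given at root]
2. n1.env = false  [S.sig > 6]
3. n1.val = "nx"  ["nx"]
4. n3.fin = 25  [terminal]
5. n4.env = true  [a.fin > 24]
6. n4.val = "vr"  ["vr"]
7. n5.tag = true  [terminal]
8. n6.tag = true  [terminal]
9. n4.idx = -6  [len(D.val) - 8]
10. n4.off = 24  [24]
11. n7.fin = 21  [terminal]
12. n2.val = "mz"  ["mz"]
13. n2.key = "wx"  ["wx"]
14. n2.live = false  [D.off > 24]
15. n2.wid = 24  [D.off + f.fin - 21]
16. n1.idx = 11  [E.wid - 13]
17. n1.off = 0  [E.wid * 3 - 72]
18. n8.tag = true  [terminal]
19. n10.acc = 15  [15]
20. n10.cnt = -1  [-1]
21. n10.ok = 21  [21]
22. n12.idx = true  [terminal]
23. n13.idx = true  [terminal]
24. n14.tag = false  [terminal]
25. n11.sig = "kp"  ["kp"]
26. n11.cnt = 0  [0]
27. n11.key = "yw"  ["yw"]
28. n15.pre = true  [terminal]
29. n16.idx = false  [terminal]
30. n10.wid = 25  [C.cnt + 26]
31. n9.val = "pp"  ["pp"]
32. n9.key = "nu"  ["nu"]
33. n9.live = false  [C.wid > 25]
34. n9.wid = 27  [C.wid * -2 + 77]
35. n0.mk = false  [E.wid == D.off]
36. n0.wid = 14  [E.wid - 13]

14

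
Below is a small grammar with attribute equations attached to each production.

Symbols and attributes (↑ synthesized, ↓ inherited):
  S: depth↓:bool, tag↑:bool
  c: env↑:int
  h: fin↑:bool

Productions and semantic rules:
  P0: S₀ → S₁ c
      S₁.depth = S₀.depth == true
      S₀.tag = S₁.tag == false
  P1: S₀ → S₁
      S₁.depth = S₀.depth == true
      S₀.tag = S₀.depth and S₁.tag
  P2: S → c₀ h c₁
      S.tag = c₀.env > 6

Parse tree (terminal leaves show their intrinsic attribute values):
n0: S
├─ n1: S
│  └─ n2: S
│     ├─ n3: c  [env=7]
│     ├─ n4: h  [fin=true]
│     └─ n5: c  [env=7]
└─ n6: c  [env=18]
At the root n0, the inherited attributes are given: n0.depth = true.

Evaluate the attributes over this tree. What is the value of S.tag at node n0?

false

1. n0.depth = true  [given at root]
2. n1.depth = true  [S₀.depth == true]
3. n2.depth = true  [S₀.depth == true]
4. n3.env = 7  [terminal]
5. n4.fin = true  [terminal]
6. n5.env = 7  [terminal]
7. n2.tag = true  [c₀.env > 6]
8. n1.tag = true  [S₀.depth and S₁.tag]
9. n6.env = 18  [terminal]
10. n0.tag = false  [S₁.tag == false]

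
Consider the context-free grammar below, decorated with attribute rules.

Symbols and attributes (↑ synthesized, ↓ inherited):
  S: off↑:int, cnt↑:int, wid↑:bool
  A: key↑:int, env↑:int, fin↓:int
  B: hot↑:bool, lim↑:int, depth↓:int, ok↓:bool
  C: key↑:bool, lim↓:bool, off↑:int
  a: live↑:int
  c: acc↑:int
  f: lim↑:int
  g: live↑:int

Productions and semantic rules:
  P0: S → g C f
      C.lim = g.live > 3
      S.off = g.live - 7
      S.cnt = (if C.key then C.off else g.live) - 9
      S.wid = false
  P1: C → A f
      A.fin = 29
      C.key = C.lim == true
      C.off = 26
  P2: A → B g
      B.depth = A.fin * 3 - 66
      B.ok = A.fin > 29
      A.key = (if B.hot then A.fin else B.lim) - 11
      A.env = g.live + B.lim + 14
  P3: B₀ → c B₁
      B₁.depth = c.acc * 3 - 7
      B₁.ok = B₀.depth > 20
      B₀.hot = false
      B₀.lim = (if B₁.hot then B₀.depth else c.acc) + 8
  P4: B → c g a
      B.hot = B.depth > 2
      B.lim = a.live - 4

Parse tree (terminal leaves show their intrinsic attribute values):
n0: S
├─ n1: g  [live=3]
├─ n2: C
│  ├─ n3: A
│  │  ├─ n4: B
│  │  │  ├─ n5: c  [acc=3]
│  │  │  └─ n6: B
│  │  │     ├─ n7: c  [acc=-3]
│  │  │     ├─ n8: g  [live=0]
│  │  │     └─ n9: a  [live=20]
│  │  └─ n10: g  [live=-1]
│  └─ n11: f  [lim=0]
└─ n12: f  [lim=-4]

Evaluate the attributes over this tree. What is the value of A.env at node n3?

24

1. n1.live = 3  [terminal]
2. n2.lim = false  [g.live > 3]
3. n3.fin = 29  [29]
4. n4.depth = 21  [A.fin * 3 - 66]
5. n4.ok = false  [A.fin > 29]
6. n5.acc = 3  [terminal]
7. n6.depth = 2  [c.acc * 3 - 7]
8. n6.ok = true  [B₀.depth > 20]
9. n7.acc = -3  [terminal]
10. n8.live = 0  [terminal]
11. n9.live = 20  [terminal]
12. n6.hot = false  [B.depth > 2]
13. n6.lim = 16  [a.live - 4]
14. n4.hot = false  [false]
15. n4.lim = 11  [(if B₁.hot then B₀.depth else c.acc) + 8]
16. n10.live = -1  [terminal]
17. n3.key = 0  [(if B.hot then A.fin else B.lim) - 11]
18. n3.env = 24  [g.live + B.lim + 14]
19. n11.lim = 0  [terminal]
20. n2.key = false  [C.lim == true]
21. n2.off = 26  [26]
22. n12.lim = -4  [terminal]
23. n0.off = -4  [g.live - 7]
24. n0.cnt = -6  [(if C.key then C.off else g.live) - 9]
25. n0.wid = false  [false]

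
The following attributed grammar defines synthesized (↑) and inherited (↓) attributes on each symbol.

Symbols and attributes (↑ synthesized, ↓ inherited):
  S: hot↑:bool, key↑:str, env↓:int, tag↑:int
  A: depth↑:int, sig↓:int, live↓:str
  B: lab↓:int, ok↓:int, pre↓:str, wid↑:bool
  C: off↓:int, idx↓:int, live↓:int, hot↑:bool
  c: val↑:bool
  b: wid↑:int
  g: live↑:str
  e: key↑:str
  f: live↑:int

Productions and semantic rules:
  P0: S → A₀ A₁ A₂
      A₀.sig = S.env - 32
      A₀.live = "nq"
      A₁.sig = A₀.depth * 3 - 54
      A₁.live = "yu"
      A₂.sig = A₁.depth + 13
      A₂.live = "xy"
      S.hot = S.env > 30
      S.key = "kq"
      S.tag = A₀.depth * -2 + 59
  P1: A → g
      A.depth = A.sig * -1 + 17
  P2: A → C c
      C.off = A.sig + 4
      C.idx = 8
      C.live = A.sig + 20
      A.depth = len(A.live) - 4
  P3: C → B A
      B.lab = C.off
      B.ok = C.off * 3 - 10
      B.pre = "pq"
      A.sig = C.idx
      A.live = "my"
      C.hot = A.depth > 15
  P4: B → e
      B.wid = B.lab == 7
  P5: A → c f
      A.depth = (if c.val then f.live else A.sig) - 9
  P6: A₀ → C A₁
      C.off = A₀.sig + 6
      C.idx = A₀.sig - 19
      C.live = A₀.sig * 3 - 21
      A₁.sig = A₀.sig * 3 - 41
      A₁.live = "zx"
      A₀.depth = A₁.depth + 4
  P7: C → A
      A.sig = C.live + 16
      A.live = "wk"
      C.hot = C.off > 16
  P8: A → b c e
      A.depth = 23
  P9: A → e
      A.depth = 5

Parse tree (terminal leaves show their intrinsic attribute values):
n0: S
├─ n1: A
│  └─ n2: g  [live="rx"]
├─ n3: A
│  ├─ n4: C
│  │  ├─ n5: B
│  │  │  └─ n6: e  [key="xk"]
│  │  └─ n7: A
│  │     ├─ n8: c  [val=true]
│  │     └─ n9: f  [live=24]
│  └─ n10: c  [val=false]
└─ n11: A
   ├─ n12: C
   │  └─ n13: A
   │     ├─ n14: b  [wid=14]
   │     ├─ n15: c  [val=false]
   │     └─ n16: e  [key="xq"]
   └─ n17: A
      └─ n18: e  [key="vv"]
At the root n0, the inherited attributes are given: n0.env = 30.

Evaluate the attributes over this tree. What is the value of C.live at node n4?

23

1. n0.env = 30  [given at root]
2. n1.sig = -2  [S.env - 32]
3. n1.live = "nq"  ["nq"]
4. n2.live = "rx"  [terminal]
5. n1.depth = 19  [A.sig * -1 + 17]
6. n3.sig = 3  [A₀.depth * 3 - 54]
7. n3.live = "yu"  ["yu"]
8. n4.off = 7  [A.sig + 4]
9. n4.idx = 8  [8]
10. n4.live = 23  [A.sig + 20]
11. n5.lab = 7  [C.off]
12. n5.ok = 11  [C.off * 3 - 10]
13. n5.pre = "pq"  ["pq"]
14. n6.key = "xk"  [terminal]
15. n5.wid = true  [B.lab == 7]
16. n7.sig = 8  [C.idx]
17. n7.live = "my"  ["my"]
18. n8.val = true  [terminal]
19. n9.live = 24  [terminal]
20. n7.depth = 15  [(if c.val then f.live else A.sig) - 9]
21. n4.hot = false  [A.depth > 15]
22. n10.val = false  [terminal]
23. n3.depth = -2  [len(A.live) - 4]
24. n11.sig = 11  [A₁.depth + 13]
25. n11.live = "xy"  ["xy"]
26. n12.off = 17  [A₀.sig + 6]
27. n12.idx = -8  [A₀.sig - 19]
28. n12.live = 12  [A₀.sig * 3 - 21]
29. n13.sig = 28  [C.live + 16]
30. n13.live = "wk"  ["wk"]
31. n14.wid = 14  [terminal]
32. n15.val = false  [terminal]
33. n16.key = "xq"  [terminal]
34. n13.depth = 23  [23]
35. n12.hot = true  [C.off > 16]
36. n17.sig = -8  [A₀.sig * 3 - 41]
37. n17.live = "zx"  ["zx"]
38. n18.key = "vv"  [terminal]
39. n17.depth = 5  [5]
40. n11.depth = 9  [A₁.depth + 4]
41. n0.hot = false  [S.env > 30]
42. n0.key = "kq"  ["kq"]
43. n0.tag = 21  [A₀.depth * -2 + 59]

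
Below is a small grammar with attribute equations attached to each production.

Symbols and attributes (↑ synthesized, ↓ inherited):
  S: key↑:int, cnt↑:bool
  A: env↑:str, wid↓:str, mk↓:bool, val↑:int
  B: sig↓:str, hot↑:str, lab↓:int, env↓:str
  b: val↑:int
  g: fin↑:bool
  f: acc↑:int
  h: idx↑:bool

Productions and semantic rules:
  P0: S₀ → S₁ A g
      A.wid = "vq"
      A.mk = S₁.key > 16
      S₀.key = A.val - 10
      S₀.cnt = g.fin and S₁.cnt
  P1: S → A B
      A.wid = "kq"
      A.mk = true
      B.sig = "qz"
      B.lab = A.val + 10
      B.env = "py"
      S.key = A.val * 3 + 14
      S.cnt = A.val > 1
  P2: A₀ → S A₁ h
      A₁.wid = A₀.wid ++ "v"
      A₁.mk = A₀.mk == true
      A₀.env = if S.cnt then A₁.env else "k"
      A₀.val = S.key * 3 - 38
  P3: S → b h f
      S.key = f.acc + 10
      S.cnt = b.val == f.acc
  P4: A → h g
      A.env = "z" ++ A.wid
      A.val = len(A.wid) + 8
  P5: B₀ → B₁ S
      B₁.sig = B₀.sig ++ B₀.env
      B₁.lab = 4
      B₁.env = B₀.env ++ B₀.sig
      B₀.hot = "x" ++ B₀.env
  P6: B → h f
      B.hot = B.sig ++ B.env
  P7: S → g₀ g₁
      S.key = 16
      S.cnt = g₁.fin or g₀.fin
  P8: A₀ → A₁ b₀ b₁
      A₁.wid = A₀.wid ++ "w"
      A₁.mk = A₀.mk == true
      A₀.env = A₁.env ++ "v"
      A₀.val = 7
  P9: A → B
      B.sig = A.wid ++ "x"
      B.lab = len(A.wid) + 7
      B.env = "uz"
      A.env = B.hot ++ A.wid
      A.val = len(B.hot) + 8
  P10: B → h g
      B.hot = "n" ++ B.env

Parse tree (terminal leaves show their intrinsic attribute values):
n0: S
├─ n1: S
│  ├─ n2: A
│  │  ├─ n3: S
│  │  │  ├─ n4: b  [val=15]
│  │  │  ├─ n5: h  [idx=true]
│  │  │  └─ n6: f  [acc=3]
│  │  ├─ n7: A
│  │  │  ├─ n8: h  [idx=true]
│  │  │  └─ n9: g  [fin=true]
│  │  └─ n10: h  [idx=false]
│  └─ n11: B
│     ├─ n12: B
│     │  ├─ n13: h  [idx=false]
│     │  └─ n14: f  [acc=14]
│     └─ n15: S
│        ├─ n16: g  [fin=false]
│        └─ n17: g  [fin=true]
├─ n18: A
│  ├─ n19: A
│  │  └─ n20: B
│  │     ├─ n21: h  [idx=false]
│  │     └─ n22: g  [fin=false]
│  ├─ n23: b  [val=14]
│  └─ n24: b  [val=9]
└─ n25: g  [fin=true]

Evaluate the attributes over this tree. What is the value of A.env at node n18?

1. n2.wid = "kq"  ["kq"]
2. n2.mk = true  [true]
3. n4.val = 15  [terminal]
4. n5.idx = true  [terminal]
5. n6.acc = 3  [terminal]
6. n3.key = 13  [f.acc + 10]
7. n3.cnt = false  [b.val == f.acc]
8. n7.wid = "kqv"  [A₀.wid ++ "v"]
9. n7.mk = true  [A₀.mk == true]
10. n8.idx = true  [terminal]
11. n9.fin = true  [terminal]
12. n7.env = "zkqv"  ["z" ++ A.wid]
13. n7.val = 11  [len(A.wid) + 8]
14. n10.idx = false  [terminal]
15. n2.env = "k"  [if S.cnt then A₁.env else "k"]
16. n2.val = 1  [S.key * 3 - 38]
17. n11.sig = "qz"  ["qz"]
18. n11.lab = 11  [A.val + 10]
19. n11.env = "py"  ["py"]
20. n12.sig = "qzpy"  [B₀.sig ++ B₀.env]
21. n12.lab = 4  [4]
22. n12.env = "pyqz"  [B₀.env ++ B₀.sig]
23. n13.idx = false  [terminal]
24. n14.acc = 14  [terminal]
25. n12.hot = "qzpypyqz"  [B.sig ++ B.env]
26. n16.fin = false  [terminal]
27. n17.fin = true  [terminal]
28. n15.key = 16  [16]
29. n15.cnt = true  [g₁.fin or g₀.fin]
30. n11.hot = "xpy"  ["x" ++ B₀.env]
31. n1.key = 17  [A.val * 3 + 14]
32. n1.cnt = false  [A.val > 1]
33. n18.wid = "vq"  ["vq"]
34. n18.mk = true  [S₁.key > 16]
35. n19.wid = "vqw"  [A₀.wid ++ "w"]
36. n19.mk = true  [A₀.mk == true]
37. n20.sig = "vqwx"  [A.wid ++ "x"]
38. n20.lab = 10  [len(A.wid) + 7]
39. n20.env = "uz"  ["uz"]
40. n21.idx = false  [terminal]
41. n22.fin = false  [terminal]
42. n20.hot = "nuz"  ["n" ++ B.env]
43. n19.env = "nuzvqw"  [B.hot ++ A.wid]
44. n19.val = 11  [len(B.hot) + 8]
45. n23.val = 14  [terminal]
46. n24.val = 9  [terminal]
47. n18.env = "nuzvqwv"  [A₁.env ++ "v"]
48. n18.val = 7  [7]
49. n25.fin = true  [terminal]
50. n0.key = -3  [A.val - 10]
51. n0.cnt = false  [g.fin and S₁.cnt]

"nuzvqwv"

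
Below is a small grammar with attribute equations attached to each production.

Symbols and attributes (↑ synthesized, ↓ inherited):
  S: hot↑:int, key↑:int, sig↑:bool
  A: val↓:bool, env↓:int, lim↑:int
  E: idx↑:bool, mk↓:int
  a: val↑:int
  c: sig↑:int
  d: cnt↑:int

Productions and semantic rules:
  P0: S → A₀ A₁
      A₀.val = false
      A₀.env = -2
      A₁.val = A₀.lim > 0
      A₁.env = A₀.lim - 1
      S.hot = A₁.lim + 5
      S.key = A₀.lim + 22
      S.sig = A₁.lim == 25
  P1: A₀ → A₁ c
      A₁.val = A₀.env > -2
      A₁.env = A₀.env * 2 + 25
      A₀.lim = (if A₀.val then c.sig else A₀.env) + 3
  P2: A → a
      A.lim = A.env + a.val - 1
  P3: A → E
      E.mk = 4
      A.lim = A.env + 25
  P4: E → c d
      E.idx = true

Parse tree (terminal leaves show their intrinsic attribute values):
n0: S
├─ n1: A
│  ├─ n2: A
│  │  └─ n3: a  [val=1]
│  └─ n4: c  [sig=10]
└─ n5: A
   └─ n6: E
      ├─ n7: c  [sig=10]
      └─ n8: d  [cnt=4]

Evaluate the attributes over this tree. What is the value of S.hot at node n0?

30

1. n1.val = false  [false]
2. n1.env = -2  [-2]
3. n2.val = false  [A₀.env > -2]
4. n2.env = 21  [A₀.env * 2 + 25]
5. n3.val = 1  [terminal]
6. n2.lim = 21  [A.env + a.val - 1]
7. n4.sig = 10  [terminal]
8. n1.lim = 1  [(if A₀.val then c.sig else A₀.env) + 3]
9. n5.val = true  [A₀.lim > 0]
10. n5.env = 0  [A₀.lim - 1]
11. n6.mk = 4  [4]
12. n7.sig = 10  [terminal]
13. n8.cnt = 4  [terminal]
14. n6.idx = true  [true]
15. n5.lim = 25  [A.env + 25]
16. n0.hot = 30  [A₁.lim + 5]
17. n0.key = 23  [A₀.lim + 22]
18. n0.sig = true  [A₁.lim == 25]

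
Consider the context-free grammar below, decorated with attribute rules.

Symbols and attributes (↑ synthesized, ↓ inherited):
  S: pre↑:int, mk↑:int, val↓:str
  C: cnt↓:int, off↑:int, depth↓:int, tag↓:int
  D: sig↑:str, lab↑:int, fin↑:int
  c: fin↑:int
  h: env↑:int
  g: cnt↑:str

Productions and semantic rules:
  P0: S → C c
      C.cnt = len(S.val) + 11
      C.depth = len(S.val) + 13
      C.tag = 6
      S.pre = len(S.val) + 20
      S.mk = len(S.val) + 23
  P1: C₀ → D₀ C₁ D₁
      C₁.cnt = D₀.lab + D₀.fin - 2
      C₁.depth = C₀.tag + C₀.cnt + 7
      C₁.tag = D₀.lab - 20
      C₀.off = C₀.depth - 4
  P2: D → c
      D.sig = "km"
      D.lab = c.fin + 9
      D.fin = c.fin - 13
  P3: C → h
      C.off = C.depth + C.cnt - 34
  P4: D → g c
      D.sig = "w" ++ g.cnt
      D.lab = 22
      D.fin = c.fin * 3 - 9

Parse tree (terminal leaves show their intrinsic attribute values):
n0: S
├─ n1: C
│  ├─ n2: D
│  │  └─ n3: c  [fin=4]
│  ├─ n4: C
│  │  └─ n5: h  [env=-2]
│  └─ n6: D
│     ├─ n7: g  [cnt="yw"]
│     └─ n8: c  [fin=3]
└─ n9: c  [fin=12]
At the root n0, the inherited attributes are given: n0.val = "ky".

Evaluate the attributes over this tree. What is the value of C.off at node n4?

1. n0.val = "ky"  [given at root]
2. n1.cnt = 13  [len(S.val) + 11]
3. n1.depth = 15  [len(S.val) + 13]
4. n1.tag = 6  [6]
5. n3.fin = 4  [terminal]
6. n2.sig = "km"  ["km"]
7. n2.lab = 13  [c.fin + 9]
8. n2.fin = -9  [c.fin - 13]
9. n4.cnt = 2  [D₀.lab + D₀.fin - 2]
10. n4.depth = 26  [C₀.tag + C₀.cnt + 7]
11. n4.tag = -7  [D₀.lab - 20]
12. n5.env = -2  [terminal]
13. n4.off = -6  [C.depth + C.cnt - 34]
14. n7.cnt = "yw"  [terminal]
15. n8.fin = 3  [terminal]
16. n6.sig = "wyw"  ["w" ++ g.cnt]
17. n6.lab = 22  [22]
18. n6.fin = 0  [c.fin * 3 - 9]
19. n1.off = 11  [C₀.depth - 4]
20. n9.fin = 12  [terminal]
21. n0.pre = 22  [len(S.val) + 20]
22. n0.mk = 25  [len(S.val) + 23]

-6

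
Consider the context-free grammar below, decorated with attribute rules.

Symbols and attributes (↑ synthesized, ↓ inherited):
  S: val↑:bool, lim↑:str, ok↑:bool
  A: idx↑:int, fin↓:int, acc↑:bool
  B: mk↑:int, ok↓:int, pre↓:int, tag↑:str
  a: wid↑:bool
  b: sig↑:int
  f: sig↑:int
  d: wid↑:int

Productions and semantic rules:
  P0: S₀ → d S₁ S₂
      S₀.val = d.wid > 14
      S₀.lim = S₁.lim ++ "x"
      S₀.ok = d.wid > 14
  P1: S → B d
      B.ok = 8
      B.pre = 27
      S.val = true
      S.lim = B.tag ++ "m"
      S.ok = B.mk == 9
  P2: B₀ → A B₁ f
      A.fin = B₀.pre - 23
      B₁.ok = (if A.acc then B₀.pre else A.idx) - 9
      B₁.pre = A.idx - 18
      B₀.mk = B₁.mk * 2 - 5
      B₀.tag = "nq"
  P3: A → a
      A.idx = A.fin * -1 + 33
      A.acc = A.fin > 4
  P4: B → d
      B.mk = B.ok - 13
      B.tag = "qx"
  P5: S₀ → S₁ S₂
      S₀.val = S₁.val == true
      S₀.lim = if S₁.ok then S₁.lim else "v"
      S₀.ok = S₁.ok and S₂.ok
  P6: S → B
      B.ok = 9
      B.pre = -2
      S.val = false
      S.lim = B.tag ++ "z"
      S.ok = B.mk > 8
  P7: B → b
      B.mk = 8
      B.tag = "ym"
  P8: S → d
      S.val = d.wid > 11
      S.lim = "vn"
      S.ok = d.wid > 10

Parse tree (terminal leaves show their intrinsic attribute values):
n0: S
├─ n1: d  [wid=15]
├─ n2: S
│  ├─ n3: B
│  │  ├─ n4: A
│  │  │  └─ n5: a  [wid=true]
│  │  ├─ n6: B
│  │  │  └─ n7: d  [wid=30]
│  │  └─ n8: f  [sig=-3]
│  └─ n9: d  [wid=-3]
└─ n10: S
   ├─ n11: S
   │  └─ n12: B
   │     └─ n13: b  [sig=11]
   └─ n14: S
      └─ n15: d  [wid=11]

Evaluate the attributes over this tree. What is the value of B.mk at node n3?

1. n1.wid = 15  [terminal]
2. n3.ok = 8  [8]
3. n3.pre = 27  [27]
4. n4.fin = 4  [B₀.pre - 23]
5. n5.wid = true  [terminal]
6. n4.idx = 29  [A.fin * -1 + 33]
7. n4.acc = false  [A.fin > 4]
8. n6.ok = 20  [(if A.acc then B₀.pre else A.idx) - 9]
9. n6.pre = 11  [A.idx - 18]
10. n7.wid = 30  [terminal]
11. n6.mk = 7  [B.ok - 13]
12. n6.tag = "qx"  ["qx"]
13. n8.sig = -3  [terminal]
14. n3.mk = 9  [B₁.mk * 2 - 5]
15. n3.tag = "nq"  ["nq"]
16. n9.wid = -3  [terminal]
17. n2.val = true  [true]
18. n2.lim = "nqm"  [B.tag ++ "m"]
19. n2.ok = true  [B.mk == 9]
20. n12.ok = 9  [9]
21. n12.pre = -2  [-2]
22. n13.sig = 11  [terminal]
23. n12.mk = 8  [8]
24. n12.tag = "ym"  ["ym"]
25. n11.val = false  [false]
26. n11.lim = "ymz"  [B.tag ++ "z"]
27. n11.ok = false  [B.mk > 8]
28. n15.wid = 11  [terminal]
29. n14.val = false  [d.wid > 11]
30. n14.lim = "vn"  ["vn"]
31. n14.ok = true  [d.wid > 10]
32. n10.val = false  [S₁.val == true]
33. n10.lim = "v"  [if S₁.ok then S₁.lim else "v"]
34. n10.ok = false  [S₁.ok and S₂.ok]
35. n0.val = true  [d.wid > 14]
36. n0.lim = "nqmx"  [S₁.lim ++ "x"]
37. n0.ok = true  [d.wid > 14]

9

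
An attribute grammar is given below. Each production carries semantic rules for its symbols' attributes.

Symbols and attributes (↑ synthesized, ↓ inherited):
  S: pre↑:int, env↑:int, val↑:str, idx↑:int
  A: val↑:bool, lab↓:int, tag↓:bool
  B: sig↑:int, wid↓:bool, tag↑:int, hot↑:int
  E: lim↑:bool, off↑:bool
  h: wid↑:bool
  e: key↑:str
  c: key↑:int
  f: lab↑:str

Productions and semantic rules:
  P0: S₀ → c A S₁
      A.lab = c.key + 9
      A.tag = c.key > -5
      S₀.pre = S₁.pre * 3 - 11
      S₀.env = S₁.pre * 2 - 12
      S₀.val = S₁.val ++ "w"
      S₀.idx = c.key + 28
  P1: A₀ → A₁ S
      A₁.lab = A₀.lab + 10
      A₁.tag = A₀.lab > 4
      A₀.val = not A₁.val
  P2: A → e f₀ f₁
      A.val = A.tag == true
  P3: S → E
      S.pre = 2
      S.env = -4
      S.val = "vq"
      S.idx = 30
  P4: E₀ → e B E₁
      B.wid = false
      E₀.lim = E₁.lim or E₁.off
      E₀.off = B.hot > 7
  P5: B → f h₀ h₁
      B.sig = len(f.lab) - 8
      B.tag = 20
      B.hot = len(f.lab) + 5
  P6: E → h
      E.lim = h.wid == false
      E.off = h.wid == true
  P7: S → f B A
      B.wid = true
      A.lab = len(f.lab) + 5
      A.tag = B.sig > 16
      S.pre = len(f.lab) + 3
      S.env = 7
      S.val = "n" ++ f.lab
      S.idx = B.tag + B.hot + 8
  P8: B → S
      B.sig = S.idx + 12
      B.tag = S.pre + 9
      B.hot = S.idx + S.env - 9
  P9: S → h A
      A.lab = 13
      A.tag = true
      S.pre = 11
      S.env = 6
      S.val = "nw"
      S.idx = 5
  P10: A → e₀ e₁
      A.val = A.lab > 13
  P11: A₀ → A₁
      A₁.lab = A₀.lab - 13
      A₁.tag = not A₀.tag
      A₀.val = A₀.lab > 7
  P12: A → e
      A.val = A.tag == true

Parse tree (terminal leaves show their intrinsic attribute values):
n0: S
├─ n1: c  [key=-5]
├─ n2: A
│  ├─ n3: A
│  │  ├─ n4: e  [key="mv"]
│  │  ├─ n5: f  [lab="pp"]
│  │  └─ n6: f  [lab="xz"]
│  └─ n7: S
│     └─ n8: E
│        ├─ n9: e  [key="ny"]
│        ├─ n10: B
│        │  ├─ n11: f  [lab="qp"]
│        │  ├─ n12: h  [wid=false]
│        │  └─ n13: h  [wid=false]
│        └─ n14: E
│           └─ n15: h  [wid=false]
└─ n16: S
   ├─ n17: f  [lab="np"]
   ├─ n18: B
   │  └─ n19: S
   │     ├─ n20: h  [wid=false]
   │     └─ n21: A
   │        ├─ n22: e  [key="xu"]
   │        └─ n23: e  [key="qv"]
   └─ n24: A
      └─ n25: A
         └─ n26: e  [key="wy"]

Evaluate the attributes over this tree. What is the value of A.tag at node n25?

1. n1.key = -5  [terminal]
2. n2.lab = 4  [c.key + 9]
3. n2.tag = false  [c.key > -5]
4. n3.lab = 14  [A₀.lab + 10]
5. n3.tag = false  [A₀.lab > 4]
6. n4.key = "mv"  [terminal]
7. n5.lab = "pp"  [terminal]
8. n6.lab = "xz"  [terminal]
9. n3.val = false  [A.tag == true]
10. n9.key = "ny"  [terminal]
11. n10.wid = false  [false]
12. n11.lab = "qp"  [terminal]
13. n12.wid = false  [terminal]
14. n13.wid = false  [terminal]
15. n10.sig = -6  [len(f.lab) - 8]
16. n10.tag = 20  [20]
17. n10.hot = 7  [len(f.lab) + 5]
18. n15.wid = false  [terminal]
19. n14.lim = true  [h.wid == false]
20. n14.off = false  [h.wid == true]
21. n8.lim = true  [E₁.lim or E₁.off]
22. n8.off = false  [B.hot > 7]
23. n7.pre = 2  [2]
24. n7.env = -4  [-4]
25. n7.val = "vq"  ["vq"]
26. n7.idx = 30  [30]
27. n2.val = true  [not A₁.val]
28. n17.lab = "np"  [terminal]
29. n18.wid = true  [true]
30. n20.wid = false  [terminal]
31. n21.lab = 13  [13]
32. n21.tag = true  [true]
33. n22.key = "xu"  [terminal]
34. n23.key = "qv"  [terminal]
35. n21.val = false  [A.lab > 13]
36. n19.pre = 11  [11]
37. n19.env = 6  [6]
38. n19.val = "nw"  ["nw"]
39. n19.idx = 5  [5]
40. n18.sig = 17  [S.idx + 12]
41. n18.tag = 20  [S.pre + 9]
42. n18.hot = 2  [S.idx + S.env - 9]
43. n24.lab = 7  [len(f.lab) + 5]
44. n24.tag = true  [B.sig > 16]
45. n25.lab = -6  [A₀.lab - 13]
46. n25.tag = false  [not A₀.tag]
47. n26.key = "wy"  [terminal]
48. n25.val = false  [A.tag == true]
49. n24.val = false  [A₀.lab > 7]
50. n16.pre = 5  [len(f.lab) + 3]
51. n16.env = 7  [7]
52. n16.val = "nnp"  ["n" ++ f.lab]
53. n16.idx = 30  [B.tag + B.hot + 8]
54. n0.pre = 4  [S₁.pre * 3 - 11]
55. n0.env = -2  [S₁.pre * 2 - 12]
56. n0.val = "nnpw"  [S₁.val ++ "w"]
57. n0.idx = 23  [c.key + 28]

false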